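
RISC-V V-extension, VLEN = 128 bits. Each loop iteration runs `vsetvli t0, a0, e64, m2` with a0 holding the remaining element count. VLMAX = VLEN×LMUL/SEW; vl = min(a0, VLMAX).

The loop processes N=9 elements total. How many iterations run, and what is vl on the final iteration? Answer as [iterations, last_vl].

[iterations, last_vl] = [3, 1]

lanes per group: 128·2/64 = 4
9 elements at 4/iter → 3 passes, remainder 1 on the last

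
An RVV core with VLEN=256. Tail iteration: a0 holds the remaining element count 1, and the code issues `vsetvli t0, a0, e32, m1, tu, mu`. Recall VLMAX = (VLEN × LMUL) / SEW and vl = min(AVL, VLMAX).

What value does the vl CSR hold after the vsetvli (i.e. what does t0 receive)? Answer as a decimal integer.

lanes per group: 256·1/32 = 8
vl ← min(1, 8) = 1

vl = 1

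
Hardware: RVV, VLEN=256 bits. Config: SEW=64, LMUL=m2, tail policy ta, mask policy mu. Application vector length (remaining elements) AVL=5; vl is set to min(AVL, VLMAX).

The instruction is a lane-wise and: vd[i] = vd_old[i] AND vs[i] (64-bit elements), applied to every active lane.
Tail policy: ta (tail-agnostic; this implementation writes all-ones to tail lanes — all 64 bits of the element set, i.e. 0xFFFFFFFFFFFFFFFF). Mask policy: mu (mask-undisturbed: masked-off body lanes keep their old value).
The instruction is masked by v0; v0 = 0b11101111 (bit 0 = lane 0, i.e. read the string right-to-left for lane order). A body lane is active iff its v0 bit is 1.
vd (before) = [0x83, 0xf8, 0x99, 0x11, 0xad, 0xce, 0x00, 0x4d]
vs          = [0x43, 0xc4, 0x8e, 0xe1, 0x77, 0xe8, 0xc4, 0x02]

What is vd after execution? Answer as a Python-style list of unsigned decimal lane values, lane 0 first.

vd = [3, 192, 136, 1, 173, 18446744073709551615, 18446744073709551615, 18446744073709551615]

VLMAX = (256 × 2) / 64 = 8 lanes
AVL=5 ≤ VLMAX=8, so vl = 5
lane  0: and(0x83,0x43) ⇒ 0x03
lane  1: and(0xf8,0xc4) ⇒ 0xc0
lane  2: and(0x99,0x8e) ⇒ 0x88
lane  3: and(0x11,0xe1) ⇒ 0x01
lane  4: mask-off/keep ⇒ 0xad
lane  5: tail/ones ⇒ 0xffffffffffffffff
lane  6: tail/ones ⇒ 0xffffffffffffffff
lane  7: tail/ones ⇒ 0xffffffffffffffff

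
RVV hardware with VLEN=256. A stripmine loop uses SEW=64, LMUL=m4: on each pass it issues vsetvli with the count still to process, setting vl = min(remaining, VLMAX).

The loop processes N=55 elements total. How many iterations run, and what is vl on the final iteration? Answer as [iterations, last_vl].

VLMAX = (256 × 4) / 64 = 16 lanes
N=55: ⌈55/16⌉ = 4 iters; last vl = 55 − 3×16 = 7

[iterations, last_vl] = [4, 7]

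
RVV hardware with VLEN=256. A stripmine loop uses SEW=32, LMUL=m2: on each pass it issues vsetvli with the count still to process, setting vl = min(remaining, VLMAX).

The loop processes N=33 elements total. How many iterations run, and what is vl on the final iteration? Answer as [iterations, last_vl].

VLMAX = VLEN×LMUL/SEW = 256×2/32 = 16
iterations = ceil(33/16) = 3; final-pass vl = 1

[iterations, last_vl] = [3, 1]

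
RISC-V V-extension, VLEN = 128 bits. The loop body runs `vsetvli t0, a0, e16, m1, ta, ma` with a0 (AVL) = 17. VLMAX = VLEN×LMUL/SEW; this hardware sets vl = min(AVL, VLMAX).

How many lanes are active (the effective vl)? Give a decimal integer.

VLMAX = VLEN×LMUL/SEW = 128×1/16 = 8
AVL=17 > VLMAX=8, so vl = 8

vl = 8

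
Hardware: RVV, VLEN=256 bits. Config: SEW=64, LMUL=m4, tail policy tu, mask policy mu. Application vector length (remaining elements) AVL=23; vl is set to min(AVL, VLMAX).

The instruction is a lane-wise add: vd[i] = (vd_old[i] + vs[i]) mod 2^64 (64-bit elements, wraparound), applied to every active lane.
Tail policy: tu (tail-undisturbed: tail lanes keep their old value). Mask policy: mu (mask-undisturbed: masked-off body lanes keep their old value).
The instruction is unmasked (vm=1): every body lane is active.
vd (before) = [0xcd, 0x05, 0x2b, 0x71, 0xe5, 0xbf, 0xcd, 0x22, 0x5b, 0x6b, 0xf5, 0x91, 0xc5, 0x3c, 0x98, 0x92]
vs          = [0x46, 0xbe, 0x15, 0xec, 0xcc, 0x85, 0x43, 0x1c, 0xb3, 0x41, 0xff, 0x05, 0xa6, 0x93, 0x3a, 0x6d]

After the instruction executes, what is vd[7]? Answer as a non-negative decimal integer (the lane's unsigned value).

VLMAX = (256 × 4) / 64 = 16 lanes
vl ← min(23, 16) = 16
  i=0: add(0xcd,0x46) → 275
  i=1: add(0x05,0xbe) → 195
  i=2: add(0x2b,0x15) → 64
  i=3: add(0x71,0xec) → 349
  i=4: add(0xe5,0xcc) → 433
  i=5: add(0xbf,0x85) → 324
  i=6: add(0xcd,0x43) → 272
  i=7: add(0x22,0x1c) → 62
  i=8: add(0x5b,0xb3) → 270
  i=9: add(0x6b,0x41) → 172
  i=10: add(0xf5,0xff) → 500
  i=11: add(0x91,0x05) → 150
  i=12: add(0xc5,0xa6) → 363
  i=13: add(0x3c,0x93) → 207
  i=14: add(0x98,0x3a) → 210
  i=15: add(0x92,0x6d) → 255

vd[7] = 62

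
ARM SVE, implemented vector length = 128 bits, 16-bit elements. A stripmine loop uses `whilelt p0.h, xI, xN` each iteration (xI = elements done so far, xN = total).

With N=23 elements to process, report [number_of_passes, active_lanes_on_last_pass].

register lanes = 128/16 = 8
23 elements at 8/iter → 3 passes, remainder 7 on the last

[iterations, last_vl] = [3, 7]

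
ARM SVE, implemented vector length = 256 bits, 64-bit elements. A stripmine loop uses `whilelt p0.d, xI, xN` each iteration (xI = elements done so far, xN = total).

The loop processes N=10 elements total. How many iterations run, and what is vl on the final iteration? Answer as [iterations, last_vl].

[iterations, last_vl] = [3, 2]

256-bit reg / 64-bit elem → 4 lanes
iterations = ceil(10/4) = 3; final-pass vl = 2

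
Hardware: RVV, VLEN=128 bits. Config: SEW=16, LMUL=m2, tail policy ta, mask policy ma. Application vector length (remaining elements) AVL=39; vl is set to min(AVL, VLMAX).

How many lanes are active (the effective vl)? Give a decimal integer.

lanes per group: 128·2/16 = 16
AVL=39 > VLMAX=16, so vl = 16

vl = 16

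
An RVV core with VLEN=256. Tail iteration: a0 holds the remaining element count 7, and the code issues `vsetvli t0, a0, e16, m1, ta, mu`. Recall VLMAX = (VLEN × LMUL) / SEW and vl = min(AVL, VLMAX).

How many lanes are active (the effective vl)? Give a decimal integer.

lanes per group: 256·1/16 = 16
AVL=7 ≤ VLMAX=16, so vl = 7

vl = 7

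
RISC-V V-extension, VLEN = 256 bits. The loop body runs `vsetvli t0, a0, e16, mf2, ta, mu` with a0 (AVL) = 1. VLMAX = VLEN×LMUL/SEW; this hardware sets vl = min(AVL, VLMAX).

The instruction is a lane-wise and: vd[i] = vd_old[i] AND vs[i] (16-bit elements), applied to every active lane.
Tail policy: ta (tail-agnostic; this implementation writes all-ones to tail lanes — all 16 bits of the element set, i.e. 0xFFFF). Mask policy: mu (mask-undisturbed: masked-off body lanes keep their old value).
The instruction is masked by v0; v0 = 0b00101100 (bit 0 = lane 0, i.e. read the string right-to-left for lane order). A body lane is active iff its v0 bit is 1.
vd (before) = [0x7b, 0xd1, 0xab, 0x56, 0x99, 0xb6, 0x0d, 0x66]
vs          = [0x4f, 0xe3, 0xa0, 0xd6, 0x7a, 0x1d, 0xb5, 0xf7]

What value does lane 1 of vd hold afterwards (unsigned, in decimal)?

VLMAX = VLEN×LMUL/SEW = 256×1/2/16 = 8
vl ← min(1, 8) = 1
  i=0: mask-off/keep → 123
  i=1: tail/ones → 65535
  i=2: tail/ones → 65535
  i=3: tail/ones → 65535
  i=4: tail/ones → 65535
  i=5: tail/ones → 65535
  i=6: tail/ones → 65535
  i=7: tail/ones → 65535

vd[1] = 65535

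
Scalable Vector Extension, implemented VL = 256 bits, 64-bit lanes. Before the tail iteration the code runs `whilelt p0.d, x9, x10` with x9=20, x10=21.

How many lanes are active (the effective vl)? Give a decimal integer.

register lanes = 256/64 = 4
p0[j] = (20+j < 21); true for j=0..0 → 1 lanes set

vl = 1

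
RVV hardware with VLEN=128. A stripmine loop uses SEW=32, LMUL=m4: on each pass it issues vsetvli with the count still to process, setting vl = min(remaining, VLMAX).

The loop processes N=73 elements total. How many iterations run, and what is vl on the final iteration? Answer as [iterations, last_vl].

lanes per group: 128·4/32 = 16
73 elements at 16/iter → 5 passes, remainder 9 on the last

[iterations, last_vl] = [5, 9]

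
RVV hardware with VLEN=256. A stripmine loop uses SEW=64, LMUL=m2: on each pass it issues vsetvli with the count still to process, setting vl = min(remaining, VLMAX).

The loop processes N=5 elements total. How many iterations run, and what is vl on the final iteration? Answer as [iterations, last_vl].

[iterations, last_vl] = [1, 5]

VLMAX = VLEN×LMUL/SEW = 256×2/64 = 8
N=5: ⌈5/8⌉ = 1 iters; last vl = 5 − 0×8 = 5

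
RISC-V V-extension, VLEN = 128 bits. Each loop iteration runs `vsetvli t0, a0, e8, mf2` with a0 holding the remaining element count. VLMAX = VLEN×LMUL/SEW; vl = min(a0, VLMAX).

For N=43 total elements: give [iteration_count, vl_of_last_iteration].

lanes per group: 128·1/2/8 = 8
iterations = ceil(43/8) = 6; final-pass vl = 3

[iterations, last_vl] = [6, 3]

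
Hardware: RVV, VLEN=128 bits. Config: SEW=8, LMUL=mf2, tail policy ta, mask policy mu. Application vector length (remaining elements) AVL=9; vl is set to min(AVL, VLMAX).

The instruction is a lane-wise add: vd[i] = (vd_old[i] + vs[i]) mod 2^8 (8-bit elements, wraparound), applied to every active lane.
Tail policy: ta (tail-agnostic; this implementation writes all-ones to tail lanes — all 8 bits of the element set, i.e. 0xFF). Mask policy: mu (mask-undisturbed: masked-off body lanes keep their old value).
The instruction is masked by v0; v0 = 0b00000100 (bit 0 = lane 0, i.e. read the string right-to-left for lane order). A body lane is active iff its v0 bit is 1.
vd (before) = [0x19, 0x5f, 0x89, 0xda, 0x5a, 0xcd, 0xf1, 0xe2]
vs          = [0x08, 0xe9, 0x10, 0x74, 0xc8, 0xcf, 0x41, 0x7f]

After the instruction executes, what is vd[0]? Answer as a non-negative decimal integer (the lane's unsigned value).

lanes per group: 128·1/2/8 = 8
vl = min(AVL, VLMAX) = min(9, 8) = 8
[0] mask-off/keep = 0x19
[1] mask-off/keep = 0x5f
[2] add(0x89,0x10) = 0x99
[3] mask-off/keep = 0xda
[4] mask-off/keep = 0x5a
[5] mask-off/keep = 0xcd
[6] mask-off/keep = 0xf1
[7] mask-off/keep = 0xe2

vd[0] = 25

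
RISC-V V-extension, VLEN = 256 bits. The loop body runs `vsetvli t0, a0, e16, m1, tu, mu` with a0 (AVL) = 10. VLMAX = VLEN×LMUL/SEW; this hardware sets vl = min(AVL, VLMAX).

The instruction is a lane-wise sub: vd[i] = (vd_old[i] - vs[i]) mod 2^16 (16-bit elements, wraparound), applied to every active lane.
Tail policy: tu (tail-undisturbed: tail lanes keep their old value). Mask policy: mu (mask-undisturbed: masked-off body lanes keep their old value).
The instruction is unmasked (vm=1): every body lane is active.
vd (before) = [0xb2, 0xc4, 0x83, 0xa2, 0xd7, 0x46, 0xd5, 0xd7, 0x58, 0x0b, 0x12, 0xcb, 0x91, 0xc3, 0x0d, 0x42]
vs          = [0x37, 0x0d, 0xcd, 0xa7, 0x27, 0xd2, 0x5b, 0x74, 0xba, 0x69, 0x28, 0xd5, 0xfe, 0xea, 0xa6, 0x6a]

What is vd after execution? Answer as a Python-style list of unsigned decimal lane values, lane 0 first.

vd = [123, 183, 65462, 65531, 176, 65396, 122, 99, 65438, 65442, 18, 203, 145, 195, 13, 66]

VLMAX = (256 × 1) / 16 = 16 lanes
vl ← min(10, 16) = 10
lane  0: sub(0xb2,0x37) ⇒ 0x7b
lane  1: sub(0xc4,0x0d) ⇒ 0xb7
lane  2: sub(0x83,0xcd) ⇒ 0xffb6
lane  3: sub(0xa2,0xa7) ⇒ 0xfffb
lane  4: sub(0xd7,0x27) ⇒ 0xb0
lane  5: sub(0x46,0xd2) ⇒ 0xff74
lane  6: sub(0xd5,0x5b) ⇒ 0x7a
lane  7: sub(0xd7,0x74) ⇒ 0x63
lane  8: sub(0x58,0xba) ⇒ 0xff9e
lane  9: sub(0x0b,0x69) ⇒ 0xffa2
lane 10: tail/keep ⇒ 0x12
lane 11: tail/keep ⇒ 0xcb
lane 12: tail/keep ⇒ 0x91
lane 13: tail/keep ⇒ 0xc3
lane 14: tail/keep ⇒ 0x0d
lane 15: tail/keep ⇒ 0x42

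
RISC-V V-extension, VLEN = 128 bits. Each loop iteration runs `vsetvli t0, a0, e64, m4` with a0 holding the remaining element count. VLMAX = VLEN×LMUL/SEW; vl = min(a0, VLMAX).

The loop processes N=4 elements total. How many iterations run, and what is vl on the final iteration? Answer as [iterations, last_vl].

lanes per group: 128·4/64 = 8
N=4: ⌈4/8⌉ = 1 iters; last vl = 4 − 0×8 = 4

[iterations, last_vl] = [1, 4]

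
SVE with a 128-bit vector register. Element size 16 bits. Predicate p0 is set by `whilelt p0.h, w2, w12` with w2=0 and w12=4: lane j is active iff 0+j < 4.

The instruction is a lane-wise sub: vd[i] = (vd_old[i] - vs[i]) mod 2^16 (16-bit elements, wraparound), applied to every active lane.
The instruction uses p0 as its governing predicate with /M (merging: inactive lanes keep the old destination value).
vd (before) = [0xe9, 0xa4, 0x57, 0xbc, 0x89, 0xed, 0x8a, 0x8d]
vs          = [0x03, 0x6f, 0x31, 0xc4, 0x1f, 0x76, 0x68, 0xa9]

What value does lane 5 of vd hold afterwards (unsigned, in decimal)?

vd[5] = 237

register lanes = 128/16 = 8
active while 0+j < 4, i.e. j ∈ [0,4) capped at 8 ⇒ 4
vd[0] sub(0xe9,0x03) -> 0xe6
vd[1] sub(0xa4,0x6f) -> 0x35
vd[2] sub(0x57,0x31) -> 0x26
vd[3] sub(0xbc,0xc4) -> 0xfff8
vd[4] tail/keep -> 0x89
vd[5] tail/keep -> 0xed
vd[6] tail/keep -> 0x8a
vd[7] tail/keep -> 0x8d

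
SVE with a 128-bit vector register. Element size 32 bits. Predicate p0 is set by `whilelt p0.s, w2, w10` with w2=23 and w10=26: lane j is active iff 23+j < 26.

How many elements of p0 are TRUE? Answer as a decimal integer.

128-bit reg / 32-bit elem → 4 lanes
active while 23+j < 26, i.e. j ∈ [0,3) capped at 4 ⇒ 3

vl = 3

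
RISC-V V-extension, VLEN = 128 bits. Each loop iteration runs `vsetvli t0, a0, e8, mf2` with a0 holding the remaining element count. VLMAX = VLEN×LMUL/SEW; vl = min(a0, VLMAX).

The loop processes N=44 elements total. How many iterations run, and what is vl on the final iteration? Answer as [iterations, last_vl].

[iterations, last_vl] = [6, 4]

VLMAX = (128 × 1/2) / 8 = 8 lanes
44 elements at 8/iter → 6 passes, remainder 4 on the last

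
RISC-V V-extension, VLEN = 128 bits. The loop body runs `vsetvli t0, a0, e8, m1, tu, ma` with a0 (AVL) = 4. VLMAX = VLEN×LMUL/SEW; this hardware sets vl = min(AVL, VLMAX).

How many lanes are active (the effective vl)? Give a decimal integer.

VLMAX = VLEN×LMUL/SEW = 128×1/8 = 16
AVL=4 ≤ VLMAX=16, so vl = 4

vl = 4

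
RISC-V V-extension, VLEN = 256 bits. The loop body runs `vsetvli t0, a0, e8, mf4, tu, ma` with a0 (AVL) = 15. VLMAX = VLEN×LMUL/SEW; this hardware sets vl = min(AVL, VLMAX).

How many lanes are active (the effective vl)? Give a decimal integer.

VLMAX = (256 × 1/4) / 8 = 8 lanes
AVL=15 > VLMAX=8, so vl = 8

vl = 8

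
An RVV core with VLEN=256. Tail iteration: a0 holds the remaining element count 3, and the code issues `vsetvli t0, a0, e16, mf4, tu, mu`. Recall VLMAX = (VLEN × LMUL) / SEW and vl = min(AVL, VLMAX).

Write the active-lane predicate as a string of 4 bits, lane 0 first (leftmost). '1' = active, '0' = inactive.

VLMAX = (256 × 1/4) / 16 = 4 lanes
vl = min(AVL, VLMAX) = min(3, 4) = 3
bits (lane 0 leftmost): 1110

predicate = 1110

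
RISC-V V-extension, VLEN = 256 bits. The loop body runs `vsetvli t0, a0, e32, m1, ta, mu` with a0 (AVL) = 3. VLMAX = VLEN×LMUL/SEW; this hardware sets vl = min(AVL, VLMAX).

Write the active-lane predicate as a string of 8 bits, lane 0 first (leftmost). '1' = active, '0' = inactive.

lanes per group: 256·1/32 = 8
vl ← min(3, 8) = 3
bits (lane 0 leftmost): 11100000

predicate = 11100000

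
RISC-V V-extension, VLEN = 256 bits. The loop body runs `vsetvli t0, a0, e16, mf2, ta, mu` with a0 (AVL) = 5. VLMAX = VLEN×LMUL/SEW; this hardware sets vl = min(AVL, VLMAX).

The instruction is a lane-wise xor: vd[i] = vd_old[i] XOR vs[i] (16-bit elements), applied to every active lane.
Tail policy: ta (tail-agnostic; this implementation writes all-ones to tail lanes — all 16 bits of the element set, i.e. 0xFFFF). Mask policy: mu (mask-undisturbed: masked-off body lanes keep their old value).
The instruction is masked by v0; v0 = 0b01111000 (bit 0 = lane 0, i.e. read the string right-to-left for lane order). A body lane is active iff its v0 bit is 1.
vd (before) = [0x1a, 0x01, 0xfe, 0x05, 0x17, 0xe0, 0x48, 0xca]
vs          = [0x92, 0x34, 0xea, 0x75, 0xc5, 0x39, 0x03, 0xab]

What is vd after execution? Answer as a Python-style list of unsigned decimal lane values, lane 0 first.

vd = [26, 1, 254, 112, 210, 65535, 65535, 65535]

VLMAX = VLEN×LMUL/SEW = 256×1/2/16 = 8
AVL=5 ≤ VLMAX=8, so vl = 5
lane  0: mask-off/keep ⇒ 0x1a
lane  1: mask-off/keep ⇒ 0x01
lane  2: mask-off/keep ⇒ 0xfe
lane  3: xor(0x05,0x75) ⇒ 0x70
lane  4: xor(0x17,0xc5) ⇒ 0xd2
lane  5: tail/ones ⇒ 0xffff
lane  6: tail/ones ⇒ 0xffff
lane  7: tail/ones ⇒ 0xffff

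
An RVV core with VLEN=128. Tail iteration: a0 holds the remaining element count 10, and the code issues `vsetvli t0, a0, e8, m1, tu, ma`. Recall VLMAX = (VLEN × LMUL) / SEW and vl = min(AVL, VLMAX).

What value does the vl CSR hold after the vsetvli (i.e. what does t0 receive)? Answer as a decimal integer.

vl = 10

lanes per group: 128·1/8 = 16
AVL=10 ≤ VLMAX=16, so vl = 10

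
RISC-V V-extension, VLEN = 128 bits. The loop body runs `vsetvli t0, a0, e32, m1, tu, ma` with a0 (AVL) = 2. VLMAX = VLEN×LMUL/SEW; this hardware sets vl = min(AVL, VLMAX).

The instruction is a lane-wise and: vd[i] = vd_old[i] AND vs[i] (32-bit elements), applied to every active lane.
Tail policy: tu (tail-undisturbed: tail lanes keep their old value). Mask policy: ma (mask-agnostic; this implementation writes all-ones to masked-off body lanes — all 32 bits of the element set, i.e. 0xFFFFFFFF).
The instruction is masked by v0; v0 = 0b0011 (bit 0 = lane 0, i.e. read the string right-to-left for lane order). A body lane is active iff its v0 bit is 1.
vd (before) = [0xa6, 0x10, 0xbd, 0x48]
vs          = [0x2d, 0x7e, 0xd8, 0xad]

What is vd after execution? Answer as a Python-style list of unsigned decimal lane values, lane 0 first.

vd = [36, 16, 189, 72]

VLMAX = VLEN×LMUL/SEW = 128×1/32 = 4
vl ← min(2, 4) = 2
vd[0] and(0xa6,0x2d) -> 0x24
vd[1] and(0x10,0x7e) -> 0x10
vd[2] tail/keep -> 0xbd
vd[3] tail/keep -> 0x48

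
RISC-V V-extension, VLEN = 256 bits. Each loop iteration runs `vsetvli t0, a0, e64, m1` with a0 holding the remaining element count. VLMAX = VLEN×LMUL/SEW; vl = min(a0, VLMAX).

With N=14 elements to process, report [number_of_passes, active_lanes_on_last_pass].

[iterations, last_vl] = [4, 2]

lanes per group: 256·1/64 = 4
14 elements at 4/iter → 4 passes, remainder 2 on the last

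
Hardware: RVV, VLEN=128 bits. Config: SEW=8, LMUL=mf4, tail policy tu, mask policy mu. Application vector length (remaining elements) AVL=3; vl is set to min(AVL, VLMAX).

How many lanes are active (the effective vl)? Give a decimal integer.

lanes per group: 128·1/4/8 = 4
vl = min(AVL, VLMAX) = min(3, 4) = 3

vl = 3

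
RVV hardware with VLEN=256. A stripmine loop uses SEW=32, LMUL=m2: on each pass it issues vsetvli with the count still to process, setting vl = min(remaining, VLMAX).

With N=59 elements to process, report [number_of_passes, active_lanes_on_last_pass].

lanes per group: 256·2/32 = 16
iterations = ceil(59/16) = 4; final-pass vl = 11

[iterations, last_vl] = [4, 11]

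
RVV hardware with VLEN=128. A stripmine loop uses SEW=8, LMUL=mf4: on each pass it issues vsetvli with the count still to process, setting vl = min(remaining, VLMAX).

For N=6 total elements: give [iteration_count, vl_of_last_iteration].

lanes per group: 128·1/4/8 = 4
N=6: ⌈6/4⌉ = 2 iters; last vl = 6 − 1×4 = 2

[iterations, last_vl] = [2, 2]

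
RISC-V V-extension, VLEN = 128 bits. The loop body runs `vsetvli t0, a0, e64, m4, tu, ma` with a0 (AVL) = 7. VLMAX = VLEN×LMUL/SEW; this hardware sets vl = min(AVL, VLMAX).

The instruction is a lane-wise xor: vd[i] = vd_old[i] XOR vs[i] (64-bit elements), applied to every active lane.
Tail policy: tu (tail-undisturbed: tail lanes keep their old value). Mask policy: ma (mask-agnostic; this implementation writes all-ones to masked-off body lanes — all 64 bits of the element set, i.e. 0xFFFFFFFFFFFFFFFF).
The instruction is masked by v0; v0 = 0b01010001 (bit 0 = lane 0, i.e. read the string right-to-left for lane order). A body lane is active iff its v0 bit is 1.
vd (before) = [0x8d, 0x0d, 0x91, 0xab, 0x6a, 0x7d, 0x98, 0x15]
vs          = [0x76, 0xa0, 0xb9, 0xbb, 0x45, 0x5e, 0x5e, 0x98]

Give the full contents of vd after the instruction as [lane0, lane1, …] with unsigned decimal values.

VLMAX = (128 × 4) / 64 = 8 lanes
AVL=7 ≤ VLMAX=8, so vl = 7
vd[0] xor(0x8d,0x76) -> 0xfb
vd[1] mask-off/ones -> 0xffffffffffffffff
vd[2] mask-off/ones -> 0xffffffffffffffff
vd[3] mask-off/ones -> 0xffffffffffffffff
vd[4] xor(0x6a,0x45) -> 0x2f
vd[5] mask-off/ones -> 0xffffffffffffffff
vd[6] xor(0x98,0x5e) -> 0xc6
vd[7] tail/keep -> 0x15

vd = [251, 18446744073709551615, 18446744073709551615, 18446744073709551615, 47, 18446744073709551615, 198, 21]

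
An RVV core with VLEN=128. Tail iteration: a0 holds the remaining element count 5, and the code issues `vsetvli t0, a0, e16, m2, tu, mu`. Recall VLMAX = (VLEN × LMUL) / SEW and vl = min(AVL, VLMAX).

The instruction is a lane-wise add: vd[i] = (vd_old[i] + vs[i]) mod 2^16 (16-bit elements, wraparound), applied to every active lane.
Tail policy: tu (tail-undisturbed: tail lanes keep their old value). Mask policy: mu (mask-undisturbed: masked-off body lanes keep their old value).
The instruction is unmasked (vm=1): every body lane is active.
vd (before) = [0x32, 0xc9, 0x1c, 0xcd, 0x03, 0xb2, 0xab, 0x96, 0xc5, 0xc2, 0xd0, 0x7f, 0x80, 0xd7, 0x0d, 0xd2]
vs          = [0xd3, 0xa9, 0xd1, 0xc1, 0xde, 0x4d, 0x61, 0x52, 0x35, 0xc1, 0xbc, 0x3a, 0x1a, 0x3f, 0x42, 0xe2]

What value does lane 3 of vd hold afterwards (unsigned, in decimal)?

VLMAX = VLEN×LMUL/SEW = 128×2/16 = 16
vl ← min(5, 16) = 5
[0] add(0x32,0xd3) = 0x105
[1] add(0xc9,0xa9) = 0x172
[2] add(0x1c,0xd1) = 0xed
[3] add(0xcd,0xc1) = 0x18e
[4] add(0x03,0xde) = 0xe1
[5] tail/keep = 0xb2
[6] tail/keep = 0xab
[7] tail/keep = 0x96
[8] tail/keep = 0xc5
[9] tail/keep = 0xc2
[10] tail/keep = 0xd0
[11] tail/keep = 0x7f
[12] tail/keep = 0x80
[13] tail/keep = 0xd7
[14] tail/keep = 0x0d
[15] tail/keep = 0xd2

vd[3] = 398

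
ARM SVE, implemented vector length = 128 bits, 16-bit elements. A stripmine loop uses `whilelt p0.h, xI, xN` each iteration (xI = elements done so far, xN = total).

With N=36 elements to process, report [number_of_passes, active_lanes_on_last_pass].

[iterations, last_vl] = [5, 4]

register lanes = 128/16 = 8
N=36: ⌈36/8⌉ = 5 iters; last vl = 36 − 4×8 = 4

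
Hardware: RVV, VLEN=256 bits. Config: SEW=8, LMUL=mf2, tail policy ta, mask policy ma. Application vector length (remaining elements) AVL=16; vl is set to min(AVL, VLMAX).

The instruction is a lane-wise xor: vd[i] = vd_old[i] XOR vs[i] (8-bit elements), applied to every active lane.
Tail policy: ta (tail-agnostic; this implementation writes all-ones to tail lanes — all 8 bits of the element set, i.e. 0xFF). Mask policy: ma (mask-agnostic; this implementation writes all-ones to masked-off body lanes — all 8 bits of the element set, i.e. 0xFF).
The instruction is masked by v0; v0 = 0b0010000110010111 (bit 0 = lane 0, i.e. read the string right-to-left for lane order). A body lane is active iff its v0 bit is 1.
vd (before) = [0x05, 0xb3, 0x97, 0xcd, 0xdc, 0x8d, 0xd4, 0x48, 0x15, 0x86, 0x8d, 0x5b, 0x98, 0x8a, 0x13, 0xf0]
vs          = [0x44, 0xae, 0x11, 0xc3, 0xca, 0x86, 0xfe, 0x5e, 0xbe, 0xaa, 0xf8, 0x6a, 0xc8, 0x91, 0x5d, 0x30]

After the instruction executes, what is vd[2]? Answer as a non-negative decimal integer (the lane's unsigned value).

vd[2] = 134

lanes per group: 256·1/2/8 = 16
AVL=16 ≤ VLMAX=16, so vl = 16
vd[0] xor(0x05,0x44) -> 0x41
vd[1] xor(0xb3,0xae) -> 0x1d
vd[2] xor(0x97,0x11) -> 0x86
vd[3] mask-off/ones -> 0xff
vd[4] xor(0xdc,0xca) -> 0x16
vd[5] mask-off/ones -> 0xff
vd[6] mask-off/ones -> 0xff
vd[7] xor(0x48,0x5e) -> 0x16
vd[8] xor(0x15,0xbe) -> 0xab
vd[9] mask-off/ones -> 0xff
vd[10] mask-off/ones -> 0xff
vd[11] mask-off/ones -> 0xff
vd[12] mask-off/ones -> 0xff
vd[13] xor(0x8a,0x91) -> 0x1b
vd[14] mask-off/ones -> 0xff
vd[15] mask-off/ones -> 0xff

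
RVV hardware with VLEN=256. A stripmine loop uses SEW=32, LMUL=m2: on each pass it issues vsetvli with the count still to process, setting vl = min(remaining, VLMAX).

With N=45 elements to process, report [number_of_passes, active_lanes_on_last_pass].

[iterations, last_vl] = [3, 13]

VLMAX = (256 × 2) / 32 = 16 lanes
45 elements at 16/iter → 3 passes, remainder 13 on the last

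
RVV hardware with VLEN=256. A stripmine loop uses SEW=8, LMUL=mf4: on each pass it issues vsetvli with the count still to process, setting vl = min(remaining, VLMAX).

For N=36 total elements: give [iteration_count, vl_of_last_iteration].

VLMAX = (256 × 1/4) / 8 = 8 lanes
iterations = ceil(36/8) = 5; final-pass vl = 4

[iterations, last_vl] = [5, 4]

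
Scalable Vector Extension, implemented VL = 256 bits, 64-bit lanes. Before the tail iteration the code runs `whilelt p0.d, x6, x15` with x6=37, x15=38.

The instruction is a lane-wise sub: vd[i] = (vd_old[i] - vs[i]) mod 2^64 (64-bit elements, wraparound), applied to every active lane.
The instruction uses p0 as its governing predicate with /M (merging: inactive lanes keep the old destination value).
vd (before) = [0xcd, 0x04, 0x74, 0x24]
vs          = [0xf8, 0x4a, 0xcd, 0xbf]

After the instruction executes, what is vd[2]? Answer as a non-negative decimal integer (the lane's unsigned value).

lane count: 256 div 64 = 4
active while 37+j < 38, i.e. j ∈ [0,1) capped at 4 ⇒ 1
[0] sub(0xcd,0xf8) = 0xffffffffffffffd5
[1] tail/keep = 0x04
[2] tail/keep = 0x74
[3] tail/keep = 0x24

vd[2] = 116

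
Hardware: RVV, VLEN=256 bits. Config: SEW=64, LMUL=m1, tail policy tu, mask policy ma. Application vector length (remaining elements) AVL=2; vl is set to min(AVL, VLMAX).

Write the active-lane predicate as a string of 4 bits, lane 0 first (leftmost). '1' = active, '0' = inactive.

predicate = 1100

lanes per group: 256·1/64 = 4
vl = min(AVL, VLMAX) = min(2, 4) = 2
bits (lane 0 leftmost): 1100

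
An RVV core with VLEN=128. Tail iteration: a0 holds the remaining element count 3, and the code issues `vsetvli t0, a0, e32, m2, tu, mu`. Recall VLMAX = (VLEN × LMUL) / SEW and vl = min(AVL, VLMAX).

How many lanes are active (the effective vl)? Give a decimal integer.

vl = 3

VLMAX = (128 × 2) / 32 = 8 lanes
vl ← min(3, 8) = 3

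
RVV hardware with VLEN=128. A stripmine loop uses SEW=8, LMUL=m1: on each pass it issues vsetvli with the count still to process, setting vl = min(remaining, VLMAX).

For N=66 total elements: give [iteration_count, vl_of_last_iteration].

lanes per group: 128·1/8 = 16
N=66: ⌈66/16⌉ = 5 iters; last vl = 66 − 4×16 = 2

[iterations, last_vl] = [5, 2]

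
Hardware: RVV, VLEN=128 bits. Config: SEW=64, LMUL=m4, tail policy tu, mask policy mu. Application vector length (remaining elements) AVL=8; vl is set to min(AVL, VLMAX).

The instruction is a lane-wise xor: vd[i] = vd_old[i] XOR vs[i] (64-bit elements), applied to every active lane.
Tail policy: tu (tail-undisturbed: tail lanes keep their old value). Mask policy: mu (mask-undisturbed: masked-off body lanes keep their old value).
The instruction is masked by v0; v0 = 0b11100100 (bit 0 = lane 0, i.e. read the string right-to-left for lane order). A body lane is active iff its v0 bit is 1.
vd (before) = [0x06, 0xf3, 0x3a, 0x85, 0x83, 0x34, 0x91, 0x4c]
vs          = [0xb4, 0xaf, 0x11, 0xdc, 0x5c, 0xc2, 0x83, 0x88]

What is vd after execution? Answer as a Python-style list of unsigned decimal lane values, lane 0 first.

vd = [6, 243, 43, 133, 131, 246, 18, 196]

VLMAX = VLEN×LMUL/SEW = 128×4/64 = 8
vl ← min(8, 8) = 8
lane  0: mask-off/keep ⇒ 0x06
lane  1: mask-off/keep ⇒ 0xf3
lane  2: xor(0x3a,0x11) ⇒ 0x2b
lane  3: mask-off/keep ⇒ 0x85
lane  4: mask-off/keep ⇒ 0x83
lane  5: xor(0x34,0xc2) ⇒ 0xf6
lane  6: xor(0x91,0x83) ⇒ 0x12
lane  7: xor(0x4c,0x88) ⇒ 0xc4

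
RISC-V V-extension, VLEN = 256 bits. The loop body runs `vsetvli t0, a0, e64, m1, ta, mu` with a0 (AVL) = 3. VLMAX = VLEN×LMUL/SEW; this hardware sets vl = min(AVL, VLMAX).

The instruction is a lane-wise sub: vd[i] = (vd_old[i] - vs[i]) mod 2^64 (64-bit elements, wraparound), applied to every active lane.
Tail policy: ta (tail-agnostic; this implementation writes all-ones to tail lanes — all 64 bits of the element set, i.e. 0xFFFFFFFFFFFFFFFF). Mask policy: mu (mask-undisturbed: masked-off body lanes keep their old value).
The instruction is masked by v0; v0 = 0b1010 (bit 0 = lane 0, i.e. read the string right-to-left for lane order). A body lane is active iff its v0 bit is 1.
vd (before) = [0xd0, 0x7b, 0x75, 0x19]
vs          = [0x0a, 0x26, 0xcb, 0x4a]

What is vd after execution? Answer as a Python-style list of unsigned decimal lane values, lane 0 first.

lanes per group: 256·1/64 = 4
AVL=3 ≤ VLMAX=4, so vl = 3
  i=0: mask-off/keep → 208
  i=1: sub(0x7b,0x26) → 85
  i=2: mask-off/keep → 117
  i=3: tail/ones → 18446744073709551615

vd = [208, 85, 117, 18446744073709551615]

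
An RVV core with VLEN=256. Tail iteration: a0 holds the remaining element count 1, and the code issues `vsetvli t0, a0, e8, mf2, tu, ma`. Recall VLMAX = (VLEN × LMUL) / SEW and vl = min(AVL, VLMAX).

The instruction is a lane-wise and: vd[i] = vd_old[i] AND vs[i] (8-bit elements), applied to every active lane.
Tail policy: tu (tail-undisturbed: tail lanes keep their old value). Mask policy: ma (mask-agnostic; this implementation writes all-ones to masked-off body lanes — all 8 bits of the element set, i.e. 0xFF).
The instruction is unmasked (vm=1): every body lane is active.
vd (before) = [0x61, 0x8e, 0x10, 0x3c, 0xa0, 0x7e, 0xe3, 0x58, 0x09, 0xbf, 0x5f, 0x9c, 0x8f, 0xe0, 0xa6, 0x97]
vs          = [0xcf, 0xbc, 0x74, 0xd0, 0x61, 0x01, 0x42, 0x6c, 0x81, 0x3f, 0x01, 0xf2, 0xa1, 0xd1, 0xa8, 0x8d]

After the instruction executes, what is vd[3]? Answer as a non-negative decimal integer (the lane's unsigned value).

vd[3] = 60

VLMAX = VLEN×LMUL/SEW = 256×1/2/8 = 16
vl ← min(1, 16) = 1
lane  0: and(0x61,0xcf) ⇒ 0x41
lane  1: tail/keep ⇒ 0x8e
lane  2: tail/keep ⇒ 0x10
lane  3: tail/keep ⇒ 0x3c
lane  4: tail/keep ⇒ 0xa0
lane  5: tail/keep ⇒ 0x7e
lane  6: tail/keep ⇒ 0xe3
lane  7: tail/keep ⇒ 0x58
lane  8: tail/keep ⇒ 0x09
lane  9: tail/keep ⇒ 0xbf
lane 10: tail/keep ⇒ 0x5f
lane 11: tail/keep ⇒ 0x9c
lane 12: tail/keep ⇒ 0x8f
lane 13: tail/keep ⇒ 0xe0
lane 14: tail/keep ⇒ 0xa6
lane 15: tail/keep ⇒ 0x97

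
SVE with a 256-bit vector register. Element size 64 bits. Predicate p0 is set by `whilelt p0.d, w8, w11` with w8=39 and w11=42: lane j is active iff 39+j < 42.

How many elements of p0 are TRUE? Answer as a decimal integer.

vl = 3

register lanes = 256/64 = 4
active while 39+j < 42, i.e. j ∈ [0,3) capped at 4 ⇒ 3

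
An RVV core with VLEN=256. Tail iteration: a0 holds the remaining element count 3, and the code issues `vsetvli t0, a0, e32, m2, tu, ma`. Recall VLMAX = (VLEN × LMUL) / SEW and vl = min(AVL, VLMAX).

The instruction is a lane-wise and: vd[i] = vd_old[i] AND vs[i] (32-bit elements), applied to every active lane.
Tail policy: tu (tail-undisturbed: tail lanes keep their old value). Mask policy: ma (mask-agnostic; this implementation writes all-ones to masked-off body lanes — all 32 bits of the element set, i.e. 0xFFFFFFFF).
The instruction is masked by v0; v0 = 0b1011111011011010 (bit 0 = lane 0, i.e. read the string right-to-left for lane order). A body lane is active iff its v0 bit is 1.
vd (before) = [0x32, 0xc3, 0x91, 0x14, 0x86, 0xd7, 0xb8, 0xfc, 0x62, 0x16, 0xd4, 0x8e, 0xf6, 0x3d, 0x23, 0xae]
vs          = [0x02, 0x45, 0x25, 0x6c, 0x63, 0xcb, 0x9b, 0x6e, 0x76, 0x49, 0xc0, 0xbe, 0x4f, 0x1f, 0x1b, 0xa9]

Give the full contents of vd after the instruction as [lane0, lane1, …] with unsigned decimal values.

VLMAX = (256 × 2) / 32 = 16 lanes
vl = min(AVL, VLMAX) = min(3, 16) = 3
  i=0: mask-off/ones → 4294967295
  i=1: and(0xc3,0x45) → 65
  i=2: mask-off/ones → 4294967295
  i=3: tail/keep → 20
  i=4: tail/keep → 134
  i=5: tail/keep → 215
  i=6: tail/keep → 184
  i=7: tail/keep → 252
  i=8: tail/keep → 98
  i=9: tail/keep → 22
  i=10: tail/keep → 212
  i=11: tail/keep → 142
  i=12: tail/keep → 246
  i=13: tail/keep → 61
  i=14: tail/keep → 35
  i=15: tail/keep → 174

vd = [4294967295, 65, 4294967295, 20, 134, 215, 184, 252, 98, 22, 212, 142, 246, 61, 35, 174]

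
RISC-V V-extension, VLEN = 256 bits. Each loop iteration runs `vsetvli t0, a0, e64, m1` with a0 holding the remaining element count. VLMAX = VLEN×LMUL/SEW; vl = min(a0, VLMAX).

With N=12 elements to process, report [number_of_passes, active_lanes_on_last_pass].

[iterations, last_vl] = [3, 4]

VLMAX = (256 × 1) / 64 = 4 lanes
12 elements at 4/iter → 3 passes, remainder 4 on the last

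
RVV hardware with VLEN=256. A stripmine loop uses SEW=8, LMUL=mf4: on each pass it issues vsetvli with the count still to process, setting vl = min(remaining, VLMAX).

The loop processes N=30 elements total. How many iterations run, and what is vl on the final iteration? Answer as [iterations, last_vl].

[iterations, last_vl] = [4, 6]

VLMAX = VLEN×LMUL/SEW = 256×1/4/8 = 8
iterations = ceil(30/8) = 4; final-pass vl = 6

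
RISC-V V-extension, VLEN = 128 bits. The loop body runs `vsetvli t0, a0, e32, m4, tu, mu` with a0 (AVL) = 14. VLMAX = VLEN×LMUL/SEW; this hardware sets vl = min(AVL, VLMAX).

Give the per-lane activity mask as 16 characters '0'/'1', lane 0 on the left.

VLMAX = (128 × 4) / 32 = 16 lanes
vl ← min(14, 16) = 14
bits (lane 0 leftmost): 1111111111111100

predicate = 1111111111111100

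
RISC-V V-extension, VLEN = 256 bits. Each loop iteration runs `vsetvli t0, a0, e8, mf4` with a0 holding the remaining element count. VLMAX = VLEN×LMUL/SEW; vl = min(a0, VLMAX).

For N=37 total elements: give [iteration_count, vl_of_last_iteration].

[iterations, last_vl] = [5, 5]

lanes per group: 256·1/4/8 = 8
N=37: ⌈37/8⌉ = 5 iters; last vl = 37 − 4×8 = 5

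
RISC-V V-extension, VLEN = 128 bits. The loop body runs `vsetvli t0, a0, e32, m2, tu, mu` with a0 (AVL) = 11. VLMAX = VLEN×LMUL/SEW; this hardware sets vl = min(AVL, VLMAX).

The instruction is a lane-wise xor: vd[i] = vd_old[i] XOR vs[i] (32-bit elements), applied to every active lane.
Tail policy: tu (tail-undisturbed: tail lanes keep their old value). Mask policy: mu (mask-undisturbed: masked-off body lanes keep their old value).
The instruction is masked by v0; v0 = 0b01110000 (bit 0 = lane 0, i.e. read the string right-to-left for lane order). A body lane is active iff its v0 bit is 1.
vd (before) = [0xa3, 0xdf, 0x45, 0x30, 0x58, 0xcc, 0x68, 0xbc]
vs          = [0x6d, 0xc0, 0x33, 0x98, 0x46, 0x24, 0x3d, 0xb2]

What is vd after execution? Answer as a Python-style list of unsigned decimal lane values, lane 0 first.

VLMAX = (128 × 2) / 32 = 8 lanes
AVL=11 > VLMAX=8, so vl = 8
  i=0: mask-off/keep → 163
  i=1: mask-off/keep → 223
  i=2: mask-off/keep → 69
  i=3: mask-off/keep → 48
  i=4: xor(0x58,0x46) → 30
  i=5: xor(0xcc,0x24) → 232
  i=6: xor(0x68,0x3d) → 85
  i=7: mask-off/keep → 188

vd = [163, 223, 69, 48, 30, 232, 85, 188]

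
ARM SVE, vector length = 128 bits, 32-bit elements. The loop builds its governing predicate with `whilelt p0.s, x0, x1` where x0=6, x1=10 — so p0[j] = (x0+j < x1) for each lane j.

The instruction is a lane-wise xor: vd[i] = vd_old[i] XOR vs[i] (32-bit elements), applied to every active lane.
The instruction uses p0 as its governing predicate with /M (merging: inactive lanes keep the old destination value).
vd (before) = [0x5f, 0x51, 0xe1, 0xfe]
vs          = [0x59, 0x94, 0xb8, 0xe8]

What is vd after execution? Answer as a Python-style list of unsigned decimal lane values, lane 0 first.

register lanes = 128/32 = 4
whilelt: lane j active iff 6+j < 10 → j < 4 → 4 active
  i=0: xor(0x5f,0x59) → 6
  i=1: xor(0x51,0x94) → 197
  i=2: xor(0xe1,0xb8) → 89
  i=3: xor(0xfe,0xe8) → 22

vd = [6, 197, 89, 22]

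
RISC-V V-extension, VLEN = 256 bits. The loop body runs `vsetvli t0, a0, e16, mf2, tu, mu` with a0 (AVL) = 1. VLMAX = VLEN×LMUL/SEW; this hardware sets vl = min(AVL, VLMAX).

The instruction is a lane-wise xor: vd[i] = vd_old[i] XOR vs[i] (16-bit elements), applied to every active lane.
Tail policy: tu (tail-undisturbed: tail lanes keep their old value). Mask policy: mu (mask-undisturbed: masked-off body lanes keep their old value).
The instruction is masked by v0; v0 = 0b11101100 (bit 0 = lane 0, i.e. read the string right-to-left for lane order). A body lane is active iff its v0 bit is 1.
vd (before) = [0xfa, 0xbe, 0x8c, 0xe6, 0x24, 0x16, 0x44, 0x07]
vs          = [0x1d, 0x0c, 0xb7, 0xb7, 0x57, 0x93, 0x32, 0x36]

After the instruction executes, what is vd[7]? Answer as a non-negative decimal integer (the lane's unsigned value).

vd[7] = 7

VLMAX = (256 × 1/2) / 16 = 8 lanes
vl ← min(1, 8) = 1
vd[0] mask-off/keep -> 0xfa
vd[1] tail/keep -> 0xbe
vd[2] tail/keep -> 0x8c
vd[3] tail/keep -> 0xe6
vd[4] tail/keep -> 0x24
vd[5] tail/keep -> 0x16
vd[6] tail/keep -> 0x44
vd[7] tail/keep -> 0x07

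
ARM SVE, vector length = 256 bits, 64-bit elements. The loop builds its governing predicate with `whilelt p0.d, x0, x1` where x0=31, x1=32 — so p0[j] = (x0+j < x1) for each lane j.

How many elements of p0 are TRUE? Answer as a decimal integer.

lane count: 256 div 64 = 4
whilelt: lane j active iff 31+j < 32 → j < 1 → 1 active

vl = 1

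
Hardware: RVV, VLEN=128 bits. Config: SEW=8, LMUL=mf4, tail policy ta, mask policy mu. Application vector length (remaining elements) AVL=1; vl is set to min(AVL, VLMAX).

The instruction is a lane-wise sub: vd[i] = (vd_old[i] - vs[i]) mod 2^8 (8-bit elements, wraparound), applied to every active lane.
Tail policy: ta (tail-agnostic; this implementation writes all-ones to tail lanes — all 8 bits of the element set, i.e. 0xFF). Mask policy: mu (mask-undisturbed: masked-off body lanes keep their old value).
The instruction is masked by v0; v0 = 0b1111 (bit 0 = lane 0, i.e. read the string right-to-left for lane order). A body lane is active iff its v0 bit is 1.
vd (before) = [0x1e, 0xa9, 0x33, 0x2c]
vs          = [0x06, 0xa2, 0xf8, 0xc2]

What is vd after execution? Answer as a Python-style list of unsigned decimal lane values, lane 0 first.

vd = [24, 255, 255, 255]

VLMAX = (128 × 1/4) / 8 = 4 lanes
AVL=1 ≤ VLMAX=4, so vl = 1
[0] sub(0x1e,0x06) = 0x18
[1] tail/ones = 0xff
[2] tail/ones = 0xff
[3] tail/ones = 0xff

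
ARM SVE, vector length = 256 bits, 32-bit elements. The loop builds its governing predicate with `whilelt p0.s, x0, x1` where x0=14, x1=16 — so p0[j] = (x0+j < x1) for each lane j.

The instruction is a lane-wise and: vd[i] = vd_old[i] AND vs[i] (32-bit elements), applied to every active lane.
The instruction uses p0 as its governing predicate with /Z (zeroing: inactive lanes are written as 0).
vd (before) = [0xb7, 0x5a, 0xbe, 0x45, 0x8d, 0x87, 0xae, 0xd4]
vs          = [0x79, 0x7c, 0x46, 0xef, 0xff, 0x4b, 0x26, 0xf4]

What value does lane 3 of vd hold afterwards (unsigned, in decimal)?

256-bit reg / 32-bit elem → 8 lanes
p0[j] = (14+j < 16); true for j=0..1 → 2 lanes set
vd[0] and(0xb7,0x79) -> 0x31
vd[1] and(0x5a,0x7c) -> 0x58
vd[2] tail/zero -> 0x00
vd[3] tail/zero -> 0x00
vd[4] tail/zero -> 0x00
vd[5] tail/zero -> 0x00
vd[6] tail/zero -> 0x00
vd[7] tail/zero -> 0x00

vd[3] = 0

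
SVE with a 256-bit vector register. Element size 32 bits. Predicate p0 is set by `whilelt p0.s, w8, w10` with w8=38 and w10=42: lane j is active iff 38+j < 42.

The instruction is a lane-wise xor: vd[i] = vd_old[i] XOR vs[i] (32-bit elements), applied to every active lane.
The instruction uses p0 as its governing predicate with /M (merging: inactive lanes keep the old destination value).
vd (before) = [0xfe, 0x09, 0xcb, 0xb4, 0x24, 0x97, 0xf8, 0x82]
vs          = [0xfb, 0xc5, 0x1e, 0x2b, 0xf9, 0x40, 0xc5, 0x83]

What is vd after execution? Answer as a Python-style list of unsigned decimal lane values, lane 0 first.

register lanes = 256/32 = 8
active while 38+j < 42, i.e. j ∈ [0,4) capped at 8 ⇒ 4
lane  0: xor(0xfe,0xfb) ⇒ 0x05
lane  1: xor(0x09,0xc5) ⇒ 0xcc
lane  2: xor(0xcb,0x1e) ⇒ 0xd5
lane  3: xor(0xb4,0x2b) ⇒ 0x9f
lane  4: tail/keep ⇒ 0x24
lane  5: tail/keep ⇒ 0x97
lane  6: tail/keep ⇒ 0xf8
lane  7: tail/keep ⇒ 0x82

vd = [5, 204, 213, 159, 36, 151, 248, 130]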